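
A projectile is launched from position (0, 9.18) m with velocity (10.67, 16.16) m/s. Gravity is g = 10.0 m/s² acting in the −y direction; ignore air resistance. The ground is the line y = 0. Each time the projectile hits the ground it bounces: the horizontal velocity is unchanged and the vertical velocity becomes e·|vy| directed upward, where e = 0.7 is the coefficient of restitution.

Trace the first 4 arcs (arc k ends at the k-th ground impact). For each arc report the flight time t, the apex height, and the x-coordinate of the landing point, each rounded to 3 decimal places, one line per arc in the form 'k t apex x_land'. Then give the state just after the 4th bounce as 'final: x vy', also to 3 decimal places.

1 3.725 22.237 39.745
2 2.952 10.896 71.247
3 2.067 5.339 93.299
4 1.447 2.616 108.736
final: 108.736 5.063

Arc 1: start y=9.180, vy=16.160 → t=3.725, apex=22.237, x_land=39.745, impact vy=-21.089
  bounce: vy ← 0.7·21.089 = 14.762
Arc 2: start y=0.000, vy=14.762 → t=2.952, apex=10.896, x_land=71.247, impact vy=-14.762
  bounce: vy ← 0.7·14.762 = 10.334
Arc 3: start y=0.000, vy=10.334 → t=2.067, apex=5.339, x_land=93.299, impact vy=-10.334
  bounce: vy ← 0.7·10.334 = 7.234
Arc 4: start y=0.000, vy=7.234 → t=1.447, apex=2.616, x_land=108.736, impact vy=-7.234
  bounce: vy ← 0.7·7.234 = 5.063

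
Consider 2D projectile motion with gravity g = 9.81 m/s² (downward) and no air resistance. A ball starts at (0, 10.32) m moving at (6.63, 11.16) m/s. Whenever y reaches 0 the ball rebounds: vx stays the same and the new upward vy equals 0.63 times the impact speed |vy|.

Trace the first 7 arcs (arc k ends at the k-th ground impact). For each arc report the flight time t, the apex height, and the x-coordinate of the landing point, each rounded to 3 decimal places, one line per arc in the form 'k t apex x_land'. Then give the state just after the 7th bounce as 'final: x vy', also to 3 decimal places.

1 2.981 16.668 19.764
2 2.323 6.615 35.164
3 1.463 2.626 44.865
4 0.922 1.042 50.977
5 0.581 0.414 54.828
6 0.366 0.164 57.254
7 0.231 0.065 58.782
final: 58.782 0.712

Arc 1: start y=10.320, vy=11.160 → t=2.981, apex=16.668, x_land=19.764, impact vy=-18.084
  bounce: vy ← 0.63·18.084 = 11.393
Arc 2: start y=0.000, vy=11.393 → t=2.323, apex=6.615, x_land=35.164, impact vy=-11.393
  bounce: vy ← 0.63·11.393 = 7.177
Arc 3: start y=0.000, vy=7.177 → t=1.463, apex=2.626, x_land=44.865, impact vy=-7.177
  bounce: vy ← 0.63·7.177 = 4.522
Arc 4: start y=0.000, vy=4.522 → t=0.922, apex=1.042, x_land=50.977, impact vy=-4.522
  bounce: vy ← 0.63·4.522 = 2.849
Arc 5: start y=0.000, vy=2.849 → t=0.581, apex=0.414, x_land=54.828, impact vy=-2.849
  bounce: vy ← 0.63·2.849 = 1.795
Arc 6: start y=0.000, vy=1.795 → t=0.366, apex=0.164, x_land=57.254, impact vy=-1.795
  bounce: vy ← 0.63·1.795 = 1.131
Arc 7: start y=0.000, vy=1.131 → t=0.231, apex=0.065, x_land=58.782, impact vy=-1.131
  bounce: vy ← 0.63·1.131 = 0.712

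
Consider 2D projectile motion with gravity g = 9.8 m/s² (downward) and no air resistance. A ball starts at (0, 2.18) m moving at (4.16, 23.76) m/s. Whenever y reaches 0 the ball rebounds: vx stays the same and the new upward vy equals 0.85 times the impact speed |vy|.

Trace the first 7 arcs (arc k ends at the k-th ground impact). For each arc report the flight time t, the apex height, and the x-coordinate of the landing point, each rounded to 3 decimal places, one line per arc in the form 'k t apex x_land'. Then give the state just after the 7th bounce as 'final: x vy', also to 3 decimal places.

1 4.939 30.983 20.546
2 4.275 22.385 38.329
3 3.634 16.173 53.445
4 3.089 11.685 66.293
5 2.625 8.443 77.214
6 2.231 6.100 86.497
7 1.897 4.407 94.388
final: 94.388 7.900

Arc 1: start y=2.180, vy=23.760 → t=4.939, apex=30.983, x_land=20.546, impact vy=-24.643
  bounce: vy ← 0.85·24.643 = 20.946
Arc 2: start y=0.000, vy=20.946 → t=4.275, apex=22.385, x_land=38.329, impact vy=-20.946
  bounce: vy ← 0.85·20.946 = 17.804
Arc 3: start y=0.000, vy=17.804 → t=3.634, apex=16.173, x_land=53.445, impact vy=-17.804
  bounce: vy ← 0.85·17.804 = 15.134
Arc 4: start y=0.000, vy=15.134 → t=3.089, apex=11.685, x_land=66.293, impact vy=-15.134
  bounce: vy ← 0.85·15.134 = 12.864
Arc 5: start y=0.000, vy=12.864 → t=2.625, apex=8.443, x_land=77.214, impact vy=-12.864
  bounce: vy ← 0.85·12.864 = 10.934
Arc 6: start y=0.000, vy=10.934 → t=2.231, apex=6.100, x_land=86.497, impact vy=-10.934
  bounce: vy ← 0.85·10.934 = 9.294
Arc 7: start y=0.000, vy=9.294 → t=1.897, apex=4.407, x_land=94.388, impact vy=-9.294
  bounce: vy ← 0.85·9.294 = 7.900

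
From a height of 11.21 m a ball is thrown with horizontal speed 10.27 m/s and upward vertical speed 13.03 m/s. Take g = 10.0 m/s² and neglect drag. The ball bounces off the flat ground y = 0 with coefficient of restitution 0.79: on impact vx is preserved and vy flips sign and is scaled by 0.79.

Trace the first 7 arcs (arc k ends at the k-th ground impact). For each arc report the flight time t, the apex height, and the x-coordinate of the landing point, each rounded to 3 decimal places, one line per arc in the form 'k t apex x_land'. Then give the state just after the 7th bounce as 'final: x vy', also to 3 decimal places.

1 3.288 19.699 33.767
2 3.136 12.294 65.975
3 2.478 7.673 91.419
4 1.957 4.789 111.520
5 1.546 2.989 127.400
6 1.222 1.865 139.945
7 0.965 1.164 149.856
final: 149.856 3.812

Arc 1: start y=11.210, vy=13.030 → t=3.288, apex=19.699, x_land=33.767, impact vy=-19.849
  bounce: vy ← 0.79·19.849 = 15.681
Arc 2: start y=0.000, vy=15.681 → t=3.136, apex=12.294, x_land=65.975, impact vy=-15.681
  bounce: vy ← 0.79·15.681 = 12.388
Arc 3: start y=0.000, vy=12.388 → t=2.478, apex=7.673, x_land=91.419, impact vy=-12.388
  bounce: vy ← 0.79·12.388 = 9.786
Arc 4: start y=0.000, vy=9.786 → t=1.957, apex=4.789, x_land=111.520, impact vy=-9.786
  bounce: vy ← 0.79·9.786 = 7.731
Arc 5: start y=0.000, vy=7.731 → t=1.546, apex=2.989, x_land=127.400, impact vy=-7.731
  bounce: vy ← 0.79·7.731 = 6.108
Arc 6: start y=0.000, vy=6.108 → t=1.222, apex=1.865, x_land=139.945, impact vy=-6.108
  bounce: vy ← 0.79·6.108 = 4.825
Arc 7: start y=0.000, vy=4.825 → t=0.965, apex=1.164, x_land=149.856, impact vy=-4.825
  bounce: vy ← 0.79·4.825 = 3.812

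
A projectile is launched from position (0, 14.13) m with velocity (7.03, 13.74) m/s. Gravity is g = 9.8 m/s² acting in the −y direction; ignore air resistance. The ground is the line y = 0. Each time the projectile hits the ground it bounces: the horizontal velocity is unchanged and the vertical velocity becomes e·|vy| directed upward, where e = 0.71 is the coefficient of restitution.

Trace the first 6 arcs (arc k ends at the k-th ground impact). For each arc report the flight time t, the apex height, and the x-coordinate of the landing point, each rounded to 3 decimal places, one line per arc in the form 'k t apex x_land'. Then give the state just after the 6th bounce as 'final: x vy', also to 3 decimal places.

Arc 1: start y=14.130, vy=13.740 → t=3.604, apex=23.762, x_land=25.337, impact vy=-21.581
  bounce: vy ← 0.71·21.581 = 15.322
Arc 2: start y=0.000, vy=15.322 → t=3.127, apex=11.978, x_land=47.320, impact vy=-15.322
  bounce: vy ← 0.71·15.322 = 10.879
Arc 3: start y=0.000, vy=10.879 → t=2.220, apex=6.038, x_land=62.928, impact vy=-10.879
  bounce: vy ← 0.71·10.879 = 7.724
Arc 4: start y=0.000, vy=7.724 → t=1.576, apex=3.044, x_land=74.010, impact vy=-7.724
  bounce: vy ← 0.71·7.724 = 5.484
Arc 5: start y=0.000, vy=5.484 → t=1.119, apex=1.534, x_land=81.878, impact vy=-5.484
  bounce: vy ← 0.71·5.484 = 3.894
Arc 6: start y=0.000, vy=3.894 → t=0.795, apex=0.774, x_land=87.464, impact vy=-3.894
  bounce: vy ← 0.71·3.894 = 2.765

1 3.604 23.762 25.337
2 3.127 11.978 47.320
3 2.220 6.038 62.928
4 1.576 3.044 74.010
5 1.119 1.534 81.878
6 0.795 0.774 87.464
final: 87.464 2.765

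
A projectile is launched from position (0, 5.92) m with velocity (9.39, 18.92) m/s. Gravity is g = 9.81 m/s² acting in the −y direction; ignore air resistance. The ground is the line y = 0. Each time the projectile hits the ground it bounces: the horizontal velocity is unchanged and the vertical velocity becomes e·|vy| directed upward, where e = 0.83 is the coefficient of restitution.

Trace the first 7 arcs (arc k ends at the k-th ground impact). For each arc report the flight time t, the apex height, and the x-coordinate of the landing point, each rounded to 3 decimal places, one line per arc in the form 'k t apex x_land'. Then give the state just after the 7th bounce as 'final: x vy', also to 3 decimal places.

Arc 1: start y=5.920, vy=18.920 → t=4.148, apex=24.165, x_land=38.952, impact vy=-21.774
  bounce: vy ← 0.83·21.774 = 18.073
Arc 2: start y=0.000, vy=18.073 → t=3.685, apex=16.647, x_land=73.550, impact vy=-18.073
  bounce: vy ← 0.83·18.073 = 15.000
Arc 3: start y=0.000, vy=15.000 → t=3.058, apex=11.468, x_land=102.266, impact vy=-15.000
  bounce: vy ← 0.83·15.000 = 12.450
Arc 4: start y=0.000, vy=12.450 → t=2.538, apex=7.901, x_land=126.100, impact vy=-12.450
  bounce: vy ← 0.83·12.450 = 10.334
Arc 5: start y=0.000, vy=10.334 → t=2.107, apex=5.443, x_land=145.883, impact vy=-10.334
  bounce: vy ← 0.83·10.334 = 8.577
Arc 6: start y=0.000, vy=8.577 → t=1.749, apex=3.749, x_land=162.302, impact vy=-8.577
  bounce: vy ← 0.83·8.577 = 7.119
Arc 7: start y=0.000, vy=7.119 → t=1.451, apex=2.583, x_land=175.930, impact vy=-7.119
  bounce: vy ← 0.83·7.119 = 5.909

1 4.148 24.165 38.952
2 3.685 16.647 73.550
3 3.058 11.468 102.266
4 2.538 7.901 126.100
5 2.107 5.443 145.883
6 1.749 3.749 162.302
7 1.451 2.583 175.930
final: 175.930 5.909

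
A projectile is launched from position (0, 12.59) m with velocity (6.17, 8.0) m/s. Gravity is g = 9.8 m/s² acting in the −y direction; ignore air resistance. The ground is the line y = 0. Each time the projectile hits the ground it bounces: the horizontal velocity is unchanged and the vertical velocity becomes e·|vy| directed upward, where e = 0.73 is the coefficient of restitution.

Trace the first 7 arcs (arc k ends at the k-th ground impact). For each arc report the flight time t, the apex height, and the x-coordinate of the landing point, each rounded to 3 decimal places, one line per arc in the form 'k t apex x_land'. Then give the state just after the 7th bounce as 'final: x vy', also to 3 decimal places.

Arc 1: start y=12.590, vy=8.000 → t=2.615, apex=15.855, x_land=16.135, impact vy=-17.628
  bounce: vy ← 0.73·17.628 = 12.869
Arc 2: start y=0.000, vy=12.869 → t=2.626, apex=8.449, x_land=32.340, impact vy=-12.869
  bounce: vy ← 0.73·12.869 = 9.394
Arc 3: start y=0.000, vy=9.394 → t=1.917, apex=4.503, x_land=44.169, impact vy=-9.394
  bounce: vy ← 0.73·9.394 = 6.858
Arc 4: start y=0.000, vy=6.858 → t=1.400, apex=2.399, x_land=52.804, impact vy=-6.858
  bounce: vy ← 0.73·6.858 = 5.006
Arc 5: start y=0.000, vy=5.006 → t=1.022, apex=1.279, x_land=59.108, impact vy=-5.006
  bounce: vy ← 0.73·5.006 = 3.655
Arc 6: start y=0.000, vy=3.655 → t=0.746, apex=0.681, x_land=63.709, impact vy=-3.655
  bounce: vy ← 0.73·3.655 = 2.668
Arc 7: start y=0.000, vy=2.668 → t=0.544, apex=0.363, x_land=67.069, impact vy=-2.668
  bounce: vy ← 0.73·2.668 = 1.947

1 2.615 15.855 16.135
2 2.626 8.449 32.340
3 1.917 4.503 44.169
4 1.400 2.399 52.804
5 1.022 1.279 59.108
6 0.746 0.681 63.709
7 0.544 0.363 67.069
final: 67.069 1.947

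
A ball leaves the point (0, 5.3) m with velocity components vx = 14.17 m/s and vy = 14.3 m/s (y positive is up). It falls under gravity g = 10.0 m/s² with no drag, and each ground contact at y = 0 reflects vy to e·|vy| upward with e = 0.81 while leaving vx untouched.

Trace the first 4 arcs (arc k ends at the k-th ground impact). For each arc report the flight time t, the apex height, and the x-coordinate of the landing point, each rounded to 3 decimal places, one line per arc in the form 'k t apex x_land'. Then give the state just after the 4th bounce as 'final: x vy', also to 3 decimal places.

1 3.192 15.524 45.232
2 2.855 10.186 85.681
3 2.312 6.683 118.445
4 1.873 4.385 144.983
final: 144.983 7.585

Arc 1: start y=5.300, vy=14.300 → t=3.192, apex=15.524, x_land=45.232, impact vy=-17.621
  bounce: vy ← 0.81·17.621 = 14.273
Arc 2: start y=0.000, vy=14.273 → t=2.855, apex=10.186, x_land=85.681, impact vy=-14.273
  bounce: vy ← 0.81·14.273 = 11.561
Arc 3: start y=0.000, vy=11.561 → t=2.312, apex=6.683, x_land=118.445, impact vy=-11.561
  bounce: vy ← 0.81·11.561 = 9.364
Arc 4: start y=0.000, vy=9.364 → t=1.873, apex=4.385, x_land=144.983, impact vy=-9.364
  bounce: vy ← 0.81·9.364 = 7.585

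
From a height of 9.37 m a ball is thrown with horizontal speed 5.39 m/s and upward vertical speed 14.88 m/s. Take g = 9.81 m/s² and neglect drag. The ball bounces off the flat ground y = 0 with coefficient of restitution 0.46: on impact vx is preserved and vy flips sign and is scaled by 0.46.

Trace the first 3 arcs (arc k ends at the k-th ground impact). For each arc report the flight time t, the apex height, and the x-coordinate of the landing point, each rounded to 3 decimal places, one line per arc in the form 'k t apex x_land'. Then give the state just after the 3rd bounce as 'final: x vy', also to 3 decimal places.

1 3.569 20.655 19.236
2 1.888 4.371 29.412
3 0.868 0.925 34.093
final: 34.093 1.959

Arc 1: start y=9.370, vy=14.880 → t=3.569, apex=20.655, x_land=19.236, impact vy=-20.131
  bounce: vy ← 0.46·20.131 = 9.260
Arc 2: start y=0.000, vy=9.260 → t=1.888, apex=4.371, x_land=29.412, impact vy=-9.260
  bounce: vy ← 0.46·9.260 = 4.260
Arc 3: start y=0.000, vy=4.260 → t=0.868, apex=0.925, x_land=34.093, impact vy=-4.260
  bounce: vy ← 0.46·4.260 = 1.959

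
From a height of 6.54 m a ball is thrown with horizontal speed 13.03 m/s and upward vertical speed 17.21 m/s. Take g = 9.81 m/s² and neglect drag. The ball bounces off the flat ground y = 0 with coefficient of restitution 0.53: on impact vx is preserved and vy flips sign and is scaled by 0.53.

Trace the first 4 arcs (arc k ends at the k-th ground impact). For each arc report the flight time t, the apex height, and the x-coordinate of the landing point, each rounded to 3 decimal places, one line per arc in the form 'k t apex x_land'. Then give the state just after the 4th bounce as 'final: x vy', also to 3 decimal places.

1 3.855 21.636 50.225
2 2.226 6.078 79.233
3 1.180 1.707 94.608
4 0.625 0.480 102.756
final: 102.756 1.626

Arc 1: start y=6.540, vy=17.210 → t=3.855, apex=21.636, x_land=50.225, impact vy=-20.603
  bounce: vy ← 0.53·20.603 = 10.920
Arc 2: start y=0.000, vy=10.920 → t=2.226, apex=6.078, x_land=79.233, impact vy=-10.920
  bounce: vy ← 0.53·10.920 = 5.787
Arc 3: start y=0.000, vy=5.787 → t=1.180, apex=1.707, x_land=94.608, impact vy=-5.787
  bounce: vy ← 0.53·5.787 = 3.067
Arc 4: start y=0.000, vy=3.067 → t=0.625, apex=0.480, x_land=102.756, impact vy=-3.067
  bounce: vy ← 0.53·3.067 = 1.626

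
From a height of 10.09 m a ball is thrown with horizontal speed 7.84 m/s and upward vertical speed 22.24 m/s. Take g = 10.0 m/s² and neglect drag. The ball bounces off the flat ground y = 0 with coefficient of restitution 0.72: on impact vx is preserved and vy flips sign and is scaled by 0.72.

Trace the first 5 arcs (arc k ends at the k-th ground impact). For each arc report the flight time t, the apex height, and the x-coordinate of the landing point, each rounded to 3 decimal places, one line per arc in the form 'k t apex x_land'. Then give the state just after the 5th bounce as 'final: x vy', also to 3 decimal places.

1 4.863 34.821 38.126
2 3.800 18.051 67.919
3 2.736 9.358 89.370
4 1.970 4.851 104.814
5 1.418 2.515 115.934
final: 115.934 5.106

Arc 1: start y=10.090, vy=22.240 → t=4.863, apex=34.821, x_land=38.126, impact vy=-26.390
  bounce: vy ← 0.72·26.390 = 19.001
Arc 2: start y=0.000, vy=19.001 → t=3.800, apex=18.051, x_land=67.919, impact vy=-19.001
  bounce: vy ← 0.72·19.001 = 13.680
Arc 3: start y=0.000, vy=13.680 → t=2.736, apex=9.358, x_land=89.370, impact vy=-13.680
  bounce: vy ← 0.72·13.680 = 9.850
Arc 4: start y=0.000, vy=9.850 → t=1.970, apex=4.851, x_land=104.814, impact vy=-9.850
  bounce: vy ← 0.72·9.850 = 7.092
Arc 5: start y=0.000, vy=7.092 → t=1.418, apex=2.515, x_land=115.934, impact vy=-7.092
  bounce: vy ← 0.72·7.092 = 5.106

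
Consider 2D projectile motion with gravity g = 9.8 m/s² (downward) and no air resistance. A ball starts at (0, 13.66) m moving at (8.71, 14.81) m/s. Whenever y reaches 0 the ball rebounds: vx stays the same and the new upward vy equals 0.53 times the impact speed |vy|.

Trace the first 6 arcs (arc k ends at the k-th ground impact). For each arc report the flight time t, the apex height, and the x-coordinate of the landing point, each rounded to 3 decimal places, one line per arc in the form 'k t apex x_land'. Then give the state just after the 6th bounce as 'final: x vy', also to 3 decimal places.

Arc 1: start y=13.660, vy=14.810 → t=3.763, apex=24.851, x_land=32.778, impact vy=-22.070
  bounce: vy ← 0.53·22.070 = 11.697
Arc 2: start y=0.000, vy=11.697 → t=2.387, apex=6.981, x_land=53.570, impact vy=-11.697
  bounce: vy ← 0.53·11.697 = 6.199
Arc 3: start y=0.000, vy=6.199 → t=1.265, apex=1.961, x_land=64.589, impact vy=-6.199
  bounce: vy ← 0.53·6.199 = 3.286
Arc 4: start y=0.000, vy=3.286 → t=0.671, apex=0.551, x_land=70.430, impact vy=-3.286
  bounce: vy ← 0.53·3.286 = 1.741
Arc 5: start y=0.000, vy=1.741 → t=0.355, apex=0.155, x_land=73.525, impact vy=-1.741
  bounce: vy ← 0.53·1.741 = 0.923
Arc 6: start y=0.000, vy=0.923 → t=0.188, apex=0.043, x_land=75.166, impact vy=-0.923
  bounce: vy ← 0.53·0.923 = 0.489

1 3.763 24.851 32.778
2 2.387 6.981 53.570
3 1.265 1.961 64.589
4 0.671 0.551 70.430
5 0.355 0.155 73.525
6 0.188 0.043 75.166
final: 75.166 0.489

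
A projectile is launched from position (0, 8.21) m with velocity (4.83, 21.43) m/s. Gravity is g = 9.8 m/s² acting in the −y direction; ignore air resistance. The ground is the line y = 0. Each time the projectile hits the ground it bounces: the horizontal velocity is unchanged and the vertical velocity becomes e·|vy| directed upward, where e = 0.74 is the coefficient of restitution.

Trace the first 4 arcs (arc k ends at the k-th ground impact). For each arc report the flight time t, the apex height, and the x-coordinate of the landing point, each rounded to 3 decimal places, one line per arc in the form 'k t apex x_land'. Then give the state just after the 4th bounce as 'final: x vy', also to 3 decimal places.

Arc 1: start y=8.210, vy=21.430 → t=4.728, apex=31.641, x_land=22.836, impact vy=-24.903
  bounce: vy ← 0.74·24.903 = 18.428
Arc 2: start y=0.000, vy=18.428 → t=3.761, apex=17.327, x_land=41.001, impact vy=-18.428
  bounce: vy ← 0.74·18.428 = 13.637
Arc 3: start y=0.000, vy=13.637 → t=2.783, apex=9.488, x_land=54.443, impact vy=-13.637
  bounce: vy ← 0.74·13.637 = 10.091
Arc 4: start y=0.000, vy=10.091 → t=2.059, apex=5.196, x_land=64.390, impact vy=-10.091
  bounce: vy ← 0.74·10.091 = 7.468

1 4.728 31.641 22.836
2 3.761 17.327 41.001
3 2.783 9.488 54.443
4 2.059 5.196 64.390
final: 64.390 7.468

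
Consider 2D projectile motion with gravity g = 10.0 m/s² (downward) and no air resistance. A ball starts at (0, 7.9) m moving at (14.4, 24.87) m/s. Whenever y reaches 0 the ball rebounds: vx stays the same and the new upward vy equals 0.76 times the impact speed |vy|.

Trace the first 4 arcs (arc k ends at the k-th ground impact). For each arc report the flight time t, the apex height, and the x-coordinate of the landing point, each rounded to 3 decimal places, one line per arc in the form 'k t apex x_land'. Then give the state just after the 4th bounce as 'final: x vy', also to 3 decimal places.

Arc 1: start y=7.900, vy=24.870 → t=5.274, apex=38.826, x_land=75.940, impact vy=-27.866
  bounce: vy ← 0.76·27.866 = 21.178
Arc 2: start y=0.000, vy=21.178 → t=4.236, apex=22.426, x_land=136.933, impact vy=-21.178
  bounce: vy ← 0.76·21.178 = 16.095
Arc 3: start y=0.000, vy=16.095 → t=3.219, apex=12.953, x_land=183.288, impact vy=-16.095
  bounce: vy ← 0.76·16.095 = 12.233
Arc 4: start y=0.000, vy=12.233 → t=2.447, apex=7.482, x_land=218.518, impact vy=-12.233
  bounce: vy ← 0.76·12.233 = 9.297

1 5.274 38.826 75.940
2 4.236 22.426 136.933
3 3.219 12.953 183.288
4 2.447 7.482 218.518
final: 218.518 9.297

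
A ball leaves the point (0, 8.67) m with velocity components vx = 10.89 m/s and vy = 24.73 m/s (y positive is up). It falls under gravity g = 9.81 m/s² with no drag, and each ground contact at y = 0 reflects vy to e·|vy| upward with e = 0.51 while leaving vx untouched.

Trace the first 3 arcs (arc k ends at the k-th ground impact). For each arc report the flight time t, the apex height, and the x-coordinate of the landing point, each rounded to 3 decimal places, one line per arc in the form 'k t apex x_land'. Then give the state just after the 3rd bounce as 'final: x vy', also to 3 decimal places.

1 5.371 39.841 58.489
2 2.907 10.363 90.146
3 1.483 2.695 106.292
final: 106.292 3.709

Arc 1: start y=8.670, vy=24.730 → t=5.371, apex=39.841, x_land=58.489, impact vy=-27.959
  bounce: vy ← 0.51·27.959 = 14.259
Arc 2: start y=0.000, vy=14.259 → t=2.907, apex=10.363, x_land=90.146, impact vy=-14.259
  bounce: vy ← 0.51·14.259 = 7.272
Arc 3: start y=0.000, vy=7.272 → t=1.483, apex=2.695, x_land=106.292, impact vy=-7.272
  bounce: vy ← 0.51·7.272 = 3.709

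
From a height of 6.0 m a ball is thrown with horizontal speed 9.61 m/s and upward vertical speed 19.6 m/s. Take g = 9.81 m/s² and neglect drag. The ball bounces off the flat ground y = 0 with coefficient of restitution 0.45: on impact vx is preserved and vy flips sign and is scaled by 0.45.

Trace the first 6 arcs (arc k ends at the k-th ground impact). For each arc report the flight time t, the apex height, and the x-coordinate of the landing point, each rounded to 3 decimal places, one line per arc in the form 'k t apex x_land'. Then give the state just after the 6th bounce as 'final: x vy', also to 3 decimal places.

1 4.282 25.580 41.146
2 2.055 5.180 60.898
3 0.925 1.049 69.786
4 0.416 0.212 73.785
5 0.187 0.043 75.585
6 0.084 0.009 76.395
final: 76.395 0.186

Arc 1: start y=6.000, vy=19.600 → t=4.282, apex=25.580, x_land=41.146, impact vy=-22.403
  bounce: vy ← 0.45·22.403 = 10.081
Arc 2: start y=0.000, vy=10.081 → t=2.055, apex=5.180, x_land=60.898, impact vy=-10.081
  bounce: vy ← 0.45·10.081 = 4.537
Arc 3: start y=0.000, vy=4.537 → t=0.925, apex=1.049, x_land=69.786, impact vy=-4.537
  bounce: vy ← 0.45·4.537 = 2.041
Arc 4: start y=0.000, vy=2.041 → t=0.416, apex=0.212, x_land=73.785, impact vy=-2.041
  bounce: vy ← 0.45·2.041 = 0.919
Arc 5: start y=0.000, vy=0.919 → t=0.187, apex=0.043, x_land=75.585, impact vy=-0.919
  bounce: vy ← 0.45·0.919 = 0.413
Arc 6: start y=0.000, vy=0.413 → t=0.084, apex=0.009, x_land=76.395, impact vy=-0.413
  bounce: vy ← 0.45·0.413 = 0.186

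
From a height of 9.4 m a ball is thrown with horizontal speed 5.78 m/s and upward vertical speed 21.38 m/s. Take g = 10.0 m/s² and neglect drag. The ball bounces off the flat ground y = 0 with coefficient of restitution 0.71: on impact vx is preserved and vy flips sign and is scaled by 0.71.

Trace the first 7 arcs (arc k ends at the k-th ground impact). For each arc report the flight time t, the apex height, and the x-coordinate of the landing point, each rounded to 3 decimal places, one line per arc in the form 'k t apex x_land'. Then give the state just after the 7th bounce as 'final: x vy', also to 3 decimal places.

Arc 1: start y=9.400, vy=21.380 → t=4.678, apex=32.255, x_land=27.038, impact vy=-25.399
  bounce: vy ← 0.71·25.399 = 18.033
Arc 2: start y=0.000, vy=18.033 → t=3.607, apex=16.260, x_land=47.885, impact vy=-18.033
  bounce: vy ← 0.71·18.033 = 12.804
Arc 3: start y=0.000, vy=12.804 → t=2.561, apex=8.197, x_land=62.686, impact vy=-12.804
  bounce: vy ← 0.71·12.804 = 9.091
Arc 4: start y=0.000, vy=9.091 → t=1.818, apex=4.132, x_land=73.194, impact vy=-9.091
  bounce: vy ← 0.71·9.091 = 6.454
Arc 5: start y=0.000, vy=6.454 → t=1.291, apex=2.083, x_land=80.655, impact vy=-6.454
  bounce: vy ← 0.71·6.454 = 4.583
Arc 6: start y=0.000, vy=4.583 → t=0.917, apex=1.050, x_land=85.953, impact vy=-4.583
  bounce: vy ← 0.71·4.583 = 3.254
Arc 7: start y=0.000, vy=3.254 → t=0.651, apex=0.529, x_land=89.714, impact vy=-3.254
  bounce: vy ← 0.71·3.254 = 2.310

1 4.678 32.255 27.038
2 3.607 16.260 47.885
3 2.561 8.197 62.686
4 1.818 4.132 73.194
5 1.291 2.083 80.655
6 0.917 1.050 85.953
7 0.651 0.529 89.714
final: 89.714 2.310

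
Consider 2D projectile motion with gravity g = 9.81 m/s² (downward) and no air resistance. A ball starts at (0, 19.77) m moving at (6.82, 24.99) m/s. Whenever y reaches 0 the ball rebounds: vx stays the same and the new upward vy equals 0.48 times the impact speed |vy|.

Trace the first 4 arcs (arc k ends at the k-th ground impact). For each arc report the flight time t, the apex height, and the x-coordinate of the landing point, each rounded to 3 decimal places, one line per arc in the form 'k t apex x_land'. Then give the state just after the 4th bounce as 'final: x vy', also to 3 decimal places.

1 5.791 51.600 39.493
2 3.114 11.889 60.729
3 1.495 2.739 70.922
4 0.717 0.631 75.814
final: 75.814 1.689

Arc 1: start y=19.770, vy=24.990 → t=5.791, apex=51.600, x_land=39.493, impact vy=-31.818
  bounce: vy ← 0.48·31.818 = 15.273
Arc 2: start y=0.000, vy=15.273 → t=3.114, apex=11.889, x_land=60.729, impact vy=-15.273
  bounce: vy ← 0.48·15.273 = 7.331
Arc 3: start y=0.000, vy=7.331 → t=1.495, apex=2.739, x_land=70.922, impact vy=-7.331
  bounce: vy ← 0.48·7.331 = 3.519
Arc 4: start y=0.000, vy=3.519 → t=0.717, apex=0.631, x_land=75.814, impact vy=-3.519
  bounce: vy ← 0.48·3.519 = 1.689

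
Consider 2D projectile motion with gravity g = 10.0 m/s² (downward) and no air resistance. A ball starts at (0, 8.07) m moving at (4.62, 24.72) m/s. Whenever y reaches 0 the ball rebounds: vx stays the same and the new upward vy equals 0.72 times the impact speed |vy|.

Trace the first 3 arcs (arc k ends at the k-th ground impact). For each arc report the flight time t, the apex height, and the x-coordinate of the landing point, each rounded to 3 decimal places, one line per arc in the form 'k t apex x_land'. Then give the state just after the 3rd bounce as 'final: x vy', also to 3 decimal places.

1 5.251 38.624 24.261
2 4.002 20.023 42.752
3 2.882 10.380 56.065
final: 56.065 10.374

Arc 1: start y=8.070, vy=24.720 → t=5.251, apex=38.624, x_land=24.261, impact vy=-27.793
  bounce: vy ← 0.72·27.793 = 20.011
Arc 2: start y=0.000, vy=20.011 → t=4.002, apex=20.023, x_land=42.752, impact vy=-20.011
  bounce: vy ← 0.72·20.011 = 14.408
Arc 3: start y=0.000, vy=14.408 → t=2.882, apex=10.380, x_land=56.065, impact vy=-14.408
  bounce: vy ← 0.72·14.408 = 10.374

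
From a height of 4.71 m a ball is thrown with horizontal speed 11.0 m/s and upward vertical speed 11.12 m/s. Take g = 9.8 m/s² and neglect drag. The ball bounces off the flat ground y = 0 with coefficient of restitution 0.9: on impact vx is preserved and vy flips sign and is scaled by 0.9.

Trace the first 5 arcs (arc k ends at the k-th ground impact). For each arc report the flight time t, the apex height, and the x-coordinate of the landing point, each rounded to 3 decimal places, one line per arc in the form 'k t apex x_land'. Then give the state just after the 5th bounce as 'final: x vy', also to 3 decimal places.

1 2.634 11.019 28.977
2 2.699 8.925 58.669
3 2.429 7.229 85.391
4 2.186 5.856 109.442
5 1.968 4.743 131.087
final: 131.087 8.678

Arc 1: start y=4.710, vy=11.120 → t=2.634, apex=11.019, x_land=28.977, impact vy=-14.696
  bounce: vy ← 0.9·14.696 = 13.226
Arc 2: start y=0.000, vy=13.226 → t=2.699, apex=8.925, x_land=58.669, impact vy=-13.226
  bounce: vy ← 0.9·13.226 = 11.904
Arc 3: start y=0.000, vy=11.904 → t=2.429, apex=7.229, x_land=85.391, impact vy=-11.904
  bounce: vy ← 0.9·11.904 = 10.713
Arc 4: start y=0.000, vy=10.713 → t=2.186, apex=5.856, x_land=109.442, impact vy=-10.713
  bounce: vy ← 0.9·10.713 = 9.642
Arc 5: start y=0.000, vy=9.642 → t=1.968, apex=4.743, x_land=131.087, impact vy=-9.642
  bounce: vy ← 0.9·9.642 = 8.678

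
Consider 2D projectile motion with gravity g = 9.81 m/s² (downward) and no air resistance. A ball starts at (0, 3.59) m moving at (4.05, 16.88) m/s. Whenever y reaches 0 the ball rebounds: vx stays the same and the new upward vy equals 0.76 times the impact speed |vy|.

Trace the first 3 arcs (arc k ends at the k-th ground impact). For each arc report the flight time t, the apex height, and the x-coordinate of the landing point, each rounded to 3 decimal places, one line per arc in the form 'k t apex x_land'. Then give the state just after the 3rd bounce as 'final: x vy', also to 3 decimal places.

1 3.642 18.113 14.751
2 2.921 10.462 26.581
3 2.220 6.043 35.572
final: 35.572 8.275

Arc 1: start y=3.590, vy=16.880 → t=3.642, apex=18.113, x_land=14.751, impact vy=-18.851
  bounce: vy ← 0.76·18.851 = 14.327
Arc 2: start y=0.000, vy=14.327 → t=2.921, apex=10.462, x_land=26.581, impact vy=-14.327
  bounce: vy ← 0.76·14.327 = 10.888
Arc 3: start y=0.000, vy=10.888 → t=2.220, apex=6.043, x_land=35.572, impact vy=-10.888
  bounce: vy ← 0.76·10.888 = 8.275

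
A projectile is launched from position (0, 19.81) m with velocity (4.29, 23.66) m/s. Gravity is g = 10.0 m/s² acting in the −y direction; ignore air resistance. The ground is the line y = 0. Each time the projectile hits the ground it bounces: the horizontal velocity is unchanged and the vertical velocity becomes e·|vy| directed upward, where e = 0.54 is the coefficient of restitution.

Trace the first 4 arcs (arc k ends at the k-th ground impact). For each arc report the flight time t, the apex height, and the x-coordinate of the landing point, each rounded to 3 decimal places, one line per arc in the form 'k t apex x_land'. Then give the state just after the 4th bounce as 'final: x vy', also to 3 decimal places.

1 5.458 47.800 23.414
2 3.339 13.938 37.740
3 1.803 4.064 45.476
4 0.974 1.185 49.653
final: 49.653 2.629

Arc 1: start y=19.810, vy=23.660 → t=5.458, apex=47.800, x_land=23.414, impact vy=-30.919
  bounce: vy ← 0.54·30.919 = 16.696
Arc 2: start y=0.000, vy=16.696 → t=3.339, apex=13.938, x_land=37.740, impact vy=-16.696
  bounce: vy ← 0.54·16.696 = 9.016
Arc 3: start y=0.000, vy=9.016 → t=1.803, apex=4.064, x_land=45.476, impact vy=-9.016
  bounce: vy ← 0.54·9.016 = 4.869
Arc 4: start y=0.000, vy=4.869 → t=0.974, apex=1.185, x_land=49.653, impact vy=-4.869
  bounce: vy ← 0.54·4.869 = 2.629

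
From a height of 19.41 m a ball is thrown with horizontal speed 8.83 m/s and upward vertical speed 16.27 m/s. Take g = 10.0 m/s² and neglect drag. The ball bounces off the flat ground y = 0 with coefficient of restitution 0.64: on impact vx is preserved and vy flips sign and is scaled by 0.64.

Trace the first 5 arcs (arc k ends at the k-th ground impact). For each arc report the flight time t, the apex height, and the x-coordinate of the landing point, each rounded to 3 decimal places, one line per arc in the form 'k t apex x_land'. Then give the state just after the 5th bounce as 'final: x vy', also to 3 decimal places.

1 4.182 32.646 36.929
2 3.271 13.372 65.809
3 2.093 5.477 84.292
4 1.340 2.243 96.122
5 0.857 0.919 103.692
final: 103.692 2.744

Arc 1: start y=19.410, vy=16.270 → t=4.182, apex=32.646, x_land=36.929, impact vy=-25.552
  bounce: vy ← 0.64·25.552 = 16.353
Arc 2: start y=0.000, vy=16.353 → t=3.271, apex=13.372, x_land=65.809, impact vy=-16.353
  bounce: vy ← 0.64·16.353 = 10.466
Arc 3: start y=0.000, vy=10.466 → t=2.093, apex=5.477, x_land=84.292, impact vy=-10.466
  bounce: vy ← 0.64·10.466 = 6.698
Arc 4: start y=0.000, vy=6.698 → t=1.340, apex=2.243, x_land=96.122, impact vy=-6.698
  bounce: vy ← 0.64·6.698 = 4.287
Arc 5: start y=0.000, vy=4.287 → t=0.857, apex=0.919, x_land=103.692, impact vy=-4.287
  bounce: vy ← 0.64·4.287 = 2.744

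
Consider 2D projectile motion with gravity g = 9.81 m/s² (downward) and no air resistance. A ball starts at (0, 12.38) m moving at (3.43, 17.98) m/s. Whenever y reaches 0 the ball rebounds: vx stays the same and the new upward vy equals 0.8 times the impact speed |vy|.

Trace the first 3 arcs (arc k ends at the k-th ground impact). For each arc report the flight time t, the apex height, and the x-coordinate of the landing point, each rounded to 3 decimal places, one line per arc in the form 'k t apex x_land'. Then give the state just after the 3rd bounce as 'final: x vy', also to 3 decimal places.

Arc 1: start y=12.380, vy=17.980 → t=4.258, apex=28.857, x_land=14.606, impact vy=-23.794
  bounce: vy ← 0.8·23.794 = 19.036
Arc 2: start y=0.000, vy=19.036 → t=3.881, apex=18.469, x_land=27.917, impact vy=-19.036
  bounce: vy ← 0.8·19.036 = 15.228
Arc 3: start y=0.000, vy=15.228 → t=3.105, apex=11.820, x_land=38.567, impact vy=-15.228
  bounce: vy ← 0.8·15.228 = 12.183

1 4.258 28.857 14.606
2 3.881 18.469 27.917
3 3.105 11.820 38.567
final: 38.567 12.183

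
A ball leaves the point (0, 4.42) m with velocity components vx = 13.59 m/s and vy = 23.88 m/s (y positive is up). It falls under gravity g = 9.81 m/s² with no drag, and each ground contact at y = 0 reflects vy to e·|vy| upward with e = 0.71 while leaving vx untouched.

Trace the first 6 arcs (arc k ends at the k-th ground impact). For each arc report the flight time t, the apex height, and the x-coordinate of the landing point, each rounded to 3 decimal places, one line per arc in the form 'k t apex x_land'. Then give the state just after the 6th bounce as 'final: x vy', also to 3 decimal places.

1 5.047 33.485 68.589
2 3.710 16.880 119.011
3 2.634 8.509 154.810
4 1.870 4.289 180.227
5 1.328 2.162 198.273
6 0.943 1.090 211.086
final: 211.086 3.283

Arc 1: start y=4.420, vy=23.880 → t=5.047, apex=33.485, x_land=68.589, impact vy=-25.632
  bounce: vy ← 0.71·25.632 = 18.198
Arc 2: start y=0.000, vy=18.198 → t=3.710, apex=16.880, x_land=119.011, impact vy=-18.198
  bounce: vy ← 0.71·18.198 = 12.921
Arc 3: start y=0.000, vy=12.921 → t=2.634, apex=8.509, x_land=154.810, impact vy=-12.921
  bounce: vy ← 0.71·12.921 = 9.174
Arc 4: start y=0.000, vy=9.174 → t=1.870, apex=4.289, x_land=180.227, impact vy=-9.174
  bounce: vy ← 0.71·9.174 = 6.513
Arc 5: start y=0.000, vy=6.513 → t=1.328, apex=2.162, x_land=198.273, impact vy=-6.513
  bounce: vy ← 0.71·6.513 = 4.625
Arc 6: start y=0.000, vy=4.625 → t=0.943, apex=1.090, x_land=211.086, impact vy=-4.625
  bounce: vy ← 0.71·4.625 = 3.283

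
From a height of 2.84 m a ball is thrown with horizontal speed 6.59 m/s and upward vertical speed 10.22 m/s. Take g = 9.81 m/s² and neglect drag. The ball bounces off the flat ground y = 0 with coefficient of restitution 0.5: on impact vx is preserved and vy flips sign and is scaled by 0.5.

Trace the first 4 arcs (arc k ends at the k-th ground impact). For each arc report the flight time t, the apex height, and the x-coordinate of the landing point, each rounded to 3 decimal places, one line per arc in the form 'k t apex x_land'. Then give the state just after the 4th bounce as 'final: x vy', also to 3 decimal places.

Arc 1: start y=2.840, vy=10.220 → t=2.332, apex=8.164, x_land=15.367, impact vy=-12.656
  bounce: vy ← 0.5·12.656 = 6.328
Arc 2: start y=0.000, vy=6.328 → t=1.290, apex=2.041, x_land=23.869, impact vy=-6.328
  bounce: vy ← 0.5·6.328 = 3.164
Arc 3: start y=0.000, vy=3.164 → t=0.645, apex=0.510, x_land=28.120, impact vy=-3.164
  bounce: vy ← 0.5·3.164 = 1.582
Arc 4: start y=0.000, vy=1.582 → t=0.323, apex=0.128, x_land=30.245, impact vy=-1.582
  bounce: vy ← 0.5·1.582 = 0.791

1 2.332 8.164 15.367
2 1.290 2.041 23.869
3 0.645 0.510 28.120
4 0.323 0.128 30.245
final: 30.245 0.791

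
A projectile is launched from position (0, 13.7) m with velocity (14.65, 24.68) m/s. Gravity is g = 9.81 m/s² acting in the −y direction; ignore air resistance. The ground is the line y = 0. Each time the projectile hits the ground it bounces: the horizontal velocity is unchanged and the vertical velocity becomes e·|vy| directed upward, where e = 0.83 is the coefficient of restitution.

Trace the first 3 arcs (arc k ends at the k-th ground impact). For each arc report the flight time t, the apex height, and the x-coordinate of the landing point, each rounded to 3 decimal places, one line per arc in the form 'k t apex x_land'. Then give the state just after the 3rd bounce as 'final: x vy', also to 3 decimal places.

Arc 1: start y=13.700, vy=24.680 → t=5.536, apex=44.745, x_land=81.104, impact vy=-29.629
  bounce: vy ← 0.83·29.629 = 24.592
Arc 2: start y=0.000, vy=24.592 → t=5.014, apex=30.825, x_land=154.555, impact vy=-24.592
  bounce: vy ← 0.83·24.592 = 20.412
Arc 3: start y=0.000, vy=20.412 → t=4.161, apex=21.235, x_land=215.520, impact vy=-20.412
  bounce: vy ← 0.83·20.412 = 16.942

1 5.536 44.745 81.104
2 5.014 30.825 154.555
3 4.161 21.235 215.520
final: 215.520 16.942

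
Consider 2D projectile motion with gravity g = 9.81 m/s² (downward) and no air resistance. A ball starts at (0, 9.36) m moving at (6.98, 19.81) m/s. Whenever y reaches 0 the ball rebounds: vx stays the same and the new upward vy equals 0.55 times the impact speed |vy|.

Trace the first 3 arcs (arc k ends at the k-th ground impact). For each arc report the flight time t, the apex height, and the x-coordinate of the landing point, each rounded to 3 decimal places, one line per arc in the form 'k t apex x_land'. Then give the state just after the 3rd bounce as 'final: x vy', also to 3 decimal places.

Arc 1: start y=9.360, vy=19.810 → t=4.466, apex=29.362, x_land=31.173, impact vy=-24.002
  bounce: vy ← 0.55·24.002 = 13.201
Arc 2: start y=0.000, vy=13.201 → t=2.691, apex=8.882, x_land=49.958, impact vy=-13.201
  bounce: vy ← 0.55·13.201 = 7.260
Arc 3: start y=0.000, vy=7.260 → t=1.480, apex=2.687, x_land=60.290, impact vy=-7.260
  bounce: vy ← 0.55·7.260 = 3.993

1 4.466 29.362 31.173
2 2.691 8.882 49.958
3 1.480 2.687 60.290
final: 60.290 3.993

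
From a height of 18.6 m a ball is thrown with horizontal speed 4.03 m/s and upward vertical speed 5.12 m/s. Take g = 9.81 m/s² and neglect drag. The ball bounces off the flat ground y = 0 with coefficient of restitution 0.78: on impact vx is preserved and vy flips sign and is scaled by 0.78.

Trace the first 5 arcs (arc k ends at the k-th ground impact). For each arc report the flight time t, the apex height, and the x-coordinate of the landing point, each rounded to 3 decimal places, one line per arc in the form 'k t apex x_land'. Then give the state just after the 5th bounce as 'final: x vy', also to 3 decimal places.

Arc 1: start y=18.600, vy=5.120 → t=2.538, apex=19.936, x_land=10.228, impact vy=-19.777
  bounce: vy ← 0.78·19.777 = 15.426
Arc 2: start y=0.000, vy=15.426 → t=3.145, apex=12.129, x_land=22.902, impact vy=-15.426
  bounce: vy ← 0.78·15.426 = 12.033
Arc 3: start y=0.000, vy=12.033 → t=2.453, apex=7.379, x_land=32.789, impact vy=-12.033
  bounce: vy ← 0.78·12.033 = 9.385
Arc 4: start y=0.000, vy=9.385 → t=1.913, apex=4.490, x_land=40.500, impact vy=-9.385
  bounce: vy ← 0.78·9.385 = 7.321
Arc 5: start y=0.000, vy=7.321 → t=1.492, apex=2.731, x_land=46.514, impact vy=-7.321
  bounce: vy ← 0.78·7.321 = 5.710

1 2.538 19.936 10.228
2 3.145 12.129 22.902
3 2.453 7.379 32.789
4 1.913 4.490 40.500
5 1.492 2.731 46.514
final: 46.514 5.710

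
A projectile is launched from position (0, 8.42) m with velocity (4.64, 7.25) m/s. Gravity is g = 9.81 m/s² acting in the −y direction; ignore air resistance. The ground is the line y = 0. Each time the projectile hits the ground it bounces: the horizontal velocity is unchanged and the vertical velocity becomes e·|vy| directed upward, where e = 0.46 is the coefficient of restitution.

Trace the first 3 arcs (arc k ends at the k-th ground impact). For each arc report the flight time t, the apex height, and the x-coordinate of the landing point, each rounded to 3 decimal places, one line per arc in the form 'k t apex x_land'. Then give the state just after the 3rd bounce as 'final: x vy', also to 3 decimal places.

Arc 1: start y=8.420, vy=7.250 → t=2.243, apex=11.099, x_land=10.409, impact vy=-14.757
  bounce: vy ← 0.46·14.757 = 6.788
Arc 2: start y=0.000, vy=6.788 → t=1.384, apex=2.349, x_land=16.830, impact vy=-6.788
  bounce: vy ← 0.46·6.788 = 3.123
Arc 3: start y=0.000, vy=3.123 → t=0.637, apex=0.497, x_land=19.784, impact vy=-3.123
  bounce: vy ← 0.46·3.123 = 1.436

1 2.243 11.099 10.409
2 1.384 2.349 16.830
3 0.637 0.497 19.784
final: 19.784 1.436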